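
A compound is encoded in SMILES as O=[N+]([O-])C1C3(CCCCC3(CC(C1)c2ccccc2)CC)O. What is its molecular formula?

C18H25NO3

Heavy atoms from the SMILES: 18 C, 1 N, 3 O.
Implicit hydrogens by atom environment:
  7 × C: 2 H each → 14
  5 × C (aromatic): 1 H each → 5
  2 × C: 1 H each → 2
  2 × C: no H
  1 × C: 3 H
  1 × C (aromatic): no H
  1 × N (charge +1): no H
  1 × O: 1 H
  1 × O: no H
  1 × O (charge -1): no H
  Total hydrogens = 25.
Molecular formula: C18H25NO3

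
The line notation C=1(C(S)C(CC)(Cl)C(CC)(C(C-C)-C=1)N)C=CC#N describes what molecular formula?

C15H23ClN2S

Heavy atoms from the SMILES: 15 C, 1 Cl, 2 N, 1 S.
Implicit hydrogens by atom environment:
  5 × C: 1 H each → 5
  4 × C: no H
  3 × C: 3 H each → 9
  3 × C: 2 H each → 6
  1 × Cl: no H
  1 × N: 2 H
  1 × N: no H
  1 × S: 1 H
  Total hydrogens = 23.
Molecular formula: C15H23ClN2S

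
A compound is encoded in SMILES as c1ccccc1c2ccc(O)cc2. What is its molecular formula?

Heavy atoms from the SMILES: 12 C, 1 O.
Implicit hydrogens by atom environment:
  9 × C (aromatic): 1 H each → 9
  3 × C (aromatic): no H
  1 × O: 1 H
  Total hydrogens = 10.
Molecular formula: C12H10O

C12H10O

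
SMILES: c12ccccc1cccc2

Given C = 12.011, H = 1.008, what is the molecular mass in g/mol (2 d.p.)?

128.17

Molecular formula: C10H8.
M = 10×12.011 + 8×1.008 = 128.17 g/mol.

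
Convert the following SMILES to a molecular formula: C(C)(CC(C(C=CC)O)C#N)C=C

C11H17NO

Heavy atoms from the SMILES: 11 C, 1 N, 1 O.
Implicit hydrogens by atom environment:
  6 × C: 1 H each → 6
  2 × C: 3 H each → 6
  2 × C: 2 H each → 4
  1 × C: no H
  1 × N: no H
  1 × O: 1 H
  Total hydrogens = 17.
Molecular formula: C11H17NO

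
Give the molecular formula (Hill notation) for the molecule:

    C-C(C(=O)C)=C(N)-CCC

Heavy atoms from the SMILES: 8 C, 1 N, 1 O.
Implicit hydrogens by atom environment:
  3 × C: 3 H each → 9
  3 × C: no H
  2 × C: 2 H each → 4
  1 × N: 2 H
  1 × O: no H
  Total hydrogens = 15.
Molecular formula: C8H15NO

C8H15NO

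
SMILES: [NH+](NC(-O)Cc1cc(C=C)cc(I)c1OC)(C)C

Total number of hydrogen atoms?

Hydrogens are implicit in SMILES; fill each atom to its normal valence:
  4 × C (aromatic): no H
  3 × C: 3 H each → 9
  2 × C: 2 H each → 4
  2 × C (aromatic): 1 H each → 2
  2 × C: 1 H each → 2
  1 × I: no H
  1 × N: 1 H
  1 × N (charge +1): 1 H
  1 × O: 1 H
  1 × O: no H
  Total hydrogens = 20.

20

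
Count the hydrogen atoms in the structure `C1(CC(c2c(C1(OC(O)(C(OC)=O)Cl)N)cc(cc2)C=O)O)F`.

Hydrogens are implicit in SMILES; fill each atom to its normal valence:
  4 × O: no H
  3 × C (aromatic): 1 H each → 3
  3 × C: 1 H each → 3
  3 × C (aromatic): no H
  3 × C: no H
  2 × O: 1 H each → 2
  1 × C: 3 H
  1 × C: 2 H
  1 × Cl: no H
  1 × F: no H
  1 × N: 2 H
  Total hydrogens = 15.

15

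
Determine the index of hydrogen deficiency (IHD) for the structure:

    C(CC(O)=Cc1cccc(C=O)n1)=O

7

Molecular formula from the SMILES: C10H9NO3.
DoU = (2C + 2 + N − H − X)/2 = (2·10 + 2 + 1 − 9 − 0)/2 = 14/2 = 7.
(Structurally: 1 ring(s) + 6 π bond(s) = 7.)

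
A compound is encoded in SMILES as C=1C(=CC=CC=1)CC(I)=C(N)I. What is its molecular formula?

C9H9I2N

Heavy atoms from the SMILES: 9 C, 2 I, 1 N.
Implicit hydrogens by atom environment:
  5 × C (aromatic): 1 H each → 5
  2 × C: no H
  2 × I: no H
  1 × C: 2 H
  1 × C (aromatic): no H
  1 × N: 2 H
  Total hydrogens = 9.
Molecular formula: C9H9I2N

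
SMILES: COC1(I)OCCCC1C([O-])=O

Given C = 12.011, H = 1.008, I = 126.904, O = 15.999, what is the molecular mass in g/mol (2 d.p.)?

Molecular formula: C7H10IO4-.
M = 7×12.011 + 10×1.008 + 1×126.904 + 4×15.999 = 285.06 g/mol.

285.06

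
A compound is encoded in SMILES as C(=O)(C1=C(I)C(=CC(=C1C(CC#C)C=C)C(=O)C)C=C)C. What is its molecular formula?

Heavy atoms from the SMILES: 18 C, 1 I, 2 O.
Implicit hydrogens by atom environment:
  5 × C (aromatic): no H
  4 × C: 1 H each → 4
  3 × C: 2 H each → 6
  3 × C: no H
  2 × C: 3 H each → 6
  2 × O: no H
  1 × C (aromatic): 1 H
  1 × I: no H
  Total hydrogens = 17.
Molecular formula: C18H17IO2

C18H17IO2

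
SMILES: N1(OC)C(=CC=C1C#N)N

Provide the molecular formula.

C6H7N3O

Heavy atoms from the SMILES: 6 C, 3 N, 1 O.
Implicit hydrogens by atom environment:
  2 × C (aromatic): 1 H each → 2
  2 × C (aromatic): no H
  1 × C: 3 H
  1 × C: no H
  1 × N: 2 H
  1 × N (aromatic): no H
  1 × N: no H
  1 × O: no H
  Total hydrogens = 7.
Molecular formula: C6H7N3O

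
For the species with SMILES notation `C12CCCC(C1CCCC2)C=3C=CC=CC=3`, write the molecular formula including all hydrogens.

C16H22

Heavy atoms from the SMILES: 16 C.
Implicit hydrogens by atom environment:
  7 × C: 2 H each → 14
  5 × C (aromatic): 1 H each → 5
  3 × C: 1 H each → 3
  1 × C (aromatic): no H
  Total hydrogens = 22.
Molecular formula: C16H22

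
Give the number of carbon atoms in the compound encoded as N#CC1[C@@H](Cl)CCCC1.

7

The symbol for carbon appears 7 times in the SMILES. (Cl is a single chlorine, not C + l.)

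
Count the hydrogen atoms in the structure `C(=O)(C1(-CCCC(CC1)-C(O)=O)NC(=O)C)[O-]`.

16

Hydrogens are implicit in SMILES; fill each atom to its normal valence:
  5 × C: 2 H each → 10
  4 × C: no H
  3 × O: no H
  1 × C: 3 H
  1 × C: 1 H
  1 × N: 1 H
  1 × O: 1 H
  1 × O (charge -1): no H
  Total hydrogens = 16.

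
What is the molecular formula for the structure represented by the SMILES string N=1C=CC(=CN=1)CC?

Heavy atoms from the SMILES: 6 C, 2 N.
Implicit hydrogens by atom environment:
  3 × C (aromatic): 1 H each → 3
  2 × N (aromatic): no H
  1 × C: 3 H
  1 × C: 2 H
  1 × C (aromatic): no H
  Total hydrogens = 8.
Molecular formula: C6H8N2

C6H8N2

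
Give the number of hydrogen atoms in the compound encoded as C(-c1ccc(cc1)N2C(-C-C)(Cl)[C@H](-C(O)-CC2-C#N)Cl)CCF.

Hydrogens are implicit in SMILES; fill each atom to its normal valence:
  5 × C: 2 H each → 10
  4 × C (aromatic): 1 H each → 4
  3 × C: 1 H each → 3
  2 × C: no H
  2 × C (aromatic): no H
  2 × Cl: no H
  2 × N: no H
  1 × C: 3 H
  1 × F: no H
  1 × O: 1 H
  Total hydrogens = 21.

21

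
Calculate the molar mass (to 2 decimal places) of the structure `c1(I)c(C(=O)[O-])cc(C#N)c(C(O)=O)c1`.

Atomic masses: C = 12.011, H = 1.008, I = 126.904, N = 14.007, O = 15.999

316.03

Molecular formula: C9H3INO4-.
M = 9×12.011 + 3×1.008 + 1×126.904 + 1×14.007 + 4×15.999 = 316.03 g/mol.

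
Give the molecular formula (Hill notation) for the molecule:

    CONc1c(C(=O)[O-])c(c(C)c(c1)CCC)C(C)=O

C14H18NO4-

Heavy atoms from the SMILES: 14 C, 1 N, 4 O.
Implicit hydrogens by atom environment:
  5 × C (aromatic): no H
  4 × C: 3 H each → 12
  3 × O: no H
  2 × C: 2 H each → 4
  2 × C: no H
  1 × C (aromatic): 1 H
  1 × N: 1 H
  1 × O (charge -1): no H
  Total hydrogens = 18.
Net charge -1.
Molecular formula: C14H18NO4-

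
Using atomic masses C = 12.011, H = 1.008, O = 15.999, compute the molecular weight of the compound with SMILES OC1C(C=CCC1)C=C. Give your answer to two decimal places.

Molecular formula: C8H12O.
M = 8×12.011 + 12×1.008 + 1×15.999 = 124.18 g/mol.

124.18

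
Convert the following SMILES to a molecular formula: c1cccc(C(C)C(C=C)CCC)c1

C14H20

Heavy atoms from the SMILES: 14 C.
Implicit hydrogens by atom environment:
  5 × C (aromatic): 1 H each → 5
  3 × C: 2 H each → 6
  3 × C: 1 H each → 3
  2 × C: 3 H each → 6
  1 × C (aromatic): no H
  Total hydrogens = 20.
Molecular formula: C14H20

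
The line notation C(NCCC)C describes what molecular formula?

Heavy atoms from the SMILES: 5 C, 1 N.
Implicit hydrogens by atom environment:
  3 × C: 2 H each → 6
  2 × C: 3 H each → 6
  1 × N: 1 H
  Total hydrogens = 13.
Molecular formula: C5H13N

C5H13N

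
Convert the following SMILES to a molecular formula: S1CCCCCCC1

C7H14S

Heavy atoms from the SMILES: 7 C, 1 S.
Implicit hydrogens by atom environment:
  7 × C: 2 H each → 14
  1 × S: no H
  Total hydrogens = 14.
Molecular formula: C7H14S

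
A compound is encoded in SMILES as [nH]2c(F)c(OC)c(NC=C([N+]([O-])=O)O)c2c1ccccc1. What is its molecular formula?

Heavy atoms from the SMILES: 13 C, 1 F, 3 N, 4 O.
Implicit hydrogens by atom environment:
  5 × C (aromatic): 1 H each → 5
  5 × C (aromatic): no H
  2 × O: no H
  1 × C: 3 H
  1 × C: 1 H
  1 × C: no H
  1 × F: no H
  1 × N (aromatic): 1 H
  1 × N: 1 H
  1 × N (charge +1): no H
  1 × O: 1 H
  1 × O (charge -1): no H
  Total hydrogens = 12.
Molecular formula: C13H12FN3O4

C13H12FN3O4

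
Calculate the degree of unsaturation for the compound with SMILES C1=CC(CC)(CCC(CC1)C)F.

Molecular formula from the SMILES: C11H19F.
DoU = (2C + 2 + N − H − X)/2 = (2·11 + 2 + 0 − 19 − 1)/2 = 4/2 = 2.
(Structurally: 1 ring(s) + 1 π bond(s) = 2.)

2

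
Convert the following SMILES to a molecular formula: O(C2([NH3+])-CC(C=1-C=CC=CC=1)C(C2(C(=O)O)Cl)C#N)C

C14H16ClN2O3+

Heavy atoms from the SMILES: 14 C, 1 Cl, 2 N, 3 O.
Implicit hydrogens by atom environment:
  5 × C (aromatic): 1 H each → 5
  4 × C: no H
  2 × C: 1 H each → 2
  2 × O: no H
  1 × C: 3 H
  1 × C: 2 H
  1 × C (aromatic): no H
  1 × Cl: no H
  1 × N (charge +1): 3 H
  1 × N: no H
  1 × O: 1 H
  Total hydrogens = 16.
Net charge +1.
Molecular formula: C14H16ClN2O3+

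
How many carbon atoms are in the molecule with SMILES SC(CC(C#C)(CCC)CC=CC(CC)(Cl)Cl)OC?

The symbol for carbon appears 15 times in the SMILES. (Cl is a single chlorine, not C + l.)

15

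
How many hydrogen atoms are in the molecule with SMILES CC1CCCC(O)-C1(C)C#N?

Hydrogens are implicit in SMILES; fill each atom to its normal valence:
  3 × C: 2 H each → 6
  2 × C: 3 H each → 6
  2 × C: 1 H each → 2
  2 × C: no H
  1 × N: no H
  1 × O: 1 H
  Total hydrogens = 15.

15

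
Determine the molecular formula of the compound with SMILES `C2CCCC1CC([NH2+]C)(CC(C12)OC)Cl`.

Heavy atoms from the SMILES: 12 C, 1 Cl, 1 N, 1 O.
Implicit hydrogens by atom environment:
  6 × C: 2 H each → 12
  3 × C: 1 H each → 3
  2 × C: 3 H each → 6
  1 × C: no H
  1 × Cl: no H
  1 × N (charge +1): 2 H
  1 × O: no H
  Total hydrogens = 23.
Net charge +1.
Molecular formula: C12H23ClNO+

C12H23ClNO+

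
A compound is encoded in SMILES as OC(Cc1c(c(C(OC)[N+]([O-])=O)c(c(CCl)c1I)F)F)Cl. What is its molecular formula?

C11H10Cl2F2INO4

Heavy atoms from the SMILES: 11 C, 2 Cl, 2 F, 1 I, 1 N, 4 O.
Implicit hydrogens by atom environment:
  6 × C (aromatic): no H
  2 × C: 2 H each → 4
  2 × C: 1 H each → 2
  2 × Cl: no H
  2 × F: no H
  2 × O: no H
  1 × C: 3 H
  1 × I: no H
  1 × N (charge +1): no H
  1 × O: 1 H
  1 × O (charge -1): no H
  Total hydrogens = 10.
Molecular formula: C11H10Cl2F2INO4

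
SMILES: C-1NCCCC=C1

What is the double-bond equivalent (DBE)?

2

Molecular formula from the SMILES: C6H11N.
DoU = (2C + 2 + N − H − X)/2 = (2·6 + 2 + 1 − 11 − 0)/2 = 4/2 = 2.
(Structurally: 1 ring(s) + 1 π bond(s) = 2.)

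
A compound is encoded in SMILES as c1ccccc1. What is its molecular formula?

C6H6

Heavy atoms from the SMILES: 6 C.
Implicit hydrogens by atom environment:
  6 × C (aromatic): 1 H each → 6
  Total hydrogens = 6.
Molecular formula: C6H6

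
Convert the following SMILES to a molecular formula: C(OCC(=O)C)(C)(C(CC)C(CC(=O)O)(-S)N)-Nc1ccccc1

Heavy atoms from the SMILES: 17 C, 2 N, 4 O, 1 S.
Implicit hydrogens by atom environment:
  5 × C (aromatic): 1 H each → 5
  4 × C: no H
  3 × C: 3 H each → 9
  3 × C: 2 H each → 6
  3 × O: no H
  1 × C: 1 H
  1 × C (aromatic): no H
  1 × N: 2 H
  1 × N: 1 H
  1 × O: 1 H
  1 × S: 1 H
  Total hydrogens = 26.
Molecular formula: C17H26N2O4S

C17H26N2O4S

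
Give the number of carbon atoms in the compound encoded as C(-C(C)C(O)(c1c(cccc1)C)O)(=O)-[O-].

11

The symbol for carbon appears 11 times in the SMILES. Lowercase c denotes aromatic carbon and counts toward C.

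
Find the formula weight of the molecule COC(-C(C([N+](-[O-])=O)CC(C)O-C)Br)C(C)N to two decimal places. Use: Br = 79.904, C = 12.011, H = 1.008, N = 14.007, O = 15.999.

Molecular formula: C10H21BrN2O4.
M = 1×79.904 + 10×12.011 + 21×1.008 + 2×14.007 + 4×15.999 = 313.19 g/mol.

313.19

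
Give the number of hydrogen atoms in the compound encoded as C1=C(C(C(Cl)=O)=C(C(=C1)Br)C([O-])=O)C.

Hydrogens are implicit in SMILES; fill each atom to its normal valence:
  4 × C (aromatic): no H
  2 × C (aromatic): 1 H each → 2
  2 × C: no H
  2 × O: no H
  1 × Br: no H
  1 × C: 3 H
  1 × Cl: no H
  1 × O (charge -1): no H
  Total hydrogens = 5.

5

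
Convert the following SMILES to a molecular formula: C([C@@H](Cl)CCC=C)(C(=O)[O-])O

Heavy atoms from the SMILES: 7 C, 1 Cl, 3 O.
Implicit hydrogens by atom environment:
  3 × C: 2 H each → 6
  3 × C: 1 H each → 3
  1 × C: no H
  1 × Cl: no H
  1 × O: 1 H
  1 × O: no H
  1 × O (charge -1): no H
  Total hydrogens = 10.
Net charge -1.
Molecular formula: C7H10ClO3-

C7H10ClO3-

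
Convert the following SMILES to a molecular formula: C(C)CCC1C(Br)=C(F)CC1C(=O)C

C11H16BrFO

Heavy atoms from the SMILES: 1 Br, 11 C, 1 F, 1 O.
Implicit hydrogens by atom environment:
  4 × C: 2 H each → 8
  3 × C: no H
  2 × C: 3 H each → 6
  2 × C: 1 H each → 2
  1 × Br: no H
  1 × F: no H
  1 × O: no H
  Total hydrogens = 16.
Molecular formula: C11H16BrFO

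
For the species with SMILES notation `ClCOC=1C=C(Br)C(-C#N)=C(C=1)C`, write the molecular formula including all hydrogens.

C9H7BrClNO

Heavy atoms from the SMILES: 1 Br, 9 C, 1 Cl, 1 N, 1 O.
Implicit hydrogens by atom environment:
  4 × C (aromatic): no H
  2 × C (aromatic): 1 H each → 2
  1 × Br: no H
  1 × C: 3 H
  1 × C: 2 H
  1 × C: no H
  1 × Cl: no H
  1 × N: no H
  1 × O: no H
  Total hydrogens = 7.
Molecular formula: C9H7BrClNO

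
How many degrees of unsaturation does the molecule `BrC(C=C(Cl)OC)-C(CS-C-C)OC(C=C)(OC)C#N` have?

Molecular formula from the SMILES: C13H19BrClNO3S.
DoU = (2C + 2 + N − H − X)/2 = (2·13 + 2 + 1 − 19 − 2)/2 = 8/2 = 4.
(Structurally: 0 ring(s) + 4 π bond(s) = 4.)

4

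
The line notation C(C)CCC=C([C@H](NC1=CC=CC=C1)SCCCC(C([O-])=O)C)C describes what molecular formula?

Heavy atoms from the SMILES: 20 C, 1 N, 2 O, 1 S.
Implicit hydrogens by atom environment:
  6 × C: 2 H each → 12
  5 × C (aromatic): 1 H each → 5
  3 × C: 3 H each → 9
  3 × C: 1 H each → 3
  2 × C: no H
  1 × C (aromatic): no H
  1 × N: 1 H
  1 × O: no H
  1 × O (charge -1): no H
  1 × S: no H
  Total hydrogens = 30.
Net charge -1.
Molecular formula: C20H30NO2S-

C20H30NO2S-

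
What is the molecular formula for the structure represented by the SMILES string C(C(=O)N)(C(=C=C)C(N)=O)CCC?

C9H14N2O2

Heavy atoms from the SMILES: 9 C, 2 N, 2 O.
Implicit hydrogens by atom environment:
  4 × C: no H
  3 × C: 2 H each → 6
  2 × N: 2 H each → 4
  2 × O: no H
  1 × C: 3 H
  1 × C: 1 H
  Total hydrogens = 14.
Molecular formula: C9H14N2O2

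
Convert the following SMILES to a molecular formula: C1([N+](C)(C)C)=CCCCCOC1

C10H20NO+

Heavy atoms from the SMILES: 10 C, 1 N, 1 O.
Implicit hydrogens by atom environment:
  5 × C: 2 H each → 10
  3 × C: 3 H each → 9
  1 × C: 1 H
  1 × C: no H
  1 × N (charge +1): no H
  1 × O: no H
  Total hydrogens = 20.
Net charge +1.
Molecular formula: C10H20NO+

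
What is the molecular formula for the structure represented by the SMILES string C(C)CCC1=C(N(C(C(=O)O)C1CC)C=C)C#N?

Heavy atoms from the SMILES: 14 C, 2 N, 2 O.
Implicit hydrogens by atom environment:
  5 × C: 2 H each → 10
  4 × C: no H
  3 × C: 1 H each → 3
  2 × C: 3 H each → 6
  2 × N: no H
  1 × O: 1 H
  1 × O: no H
  Total hydrogens = 20.
Molecular formula: C14H20N2O2

C14H20N2O2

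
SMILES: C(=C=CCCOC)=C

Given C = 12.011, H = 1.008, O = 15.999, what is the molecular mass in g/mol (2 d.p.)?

110.16

Molecular formula: C7H10O.
M = 7×12.011 + 10×1.008 + 1×15.999 = 110.16 g/mol.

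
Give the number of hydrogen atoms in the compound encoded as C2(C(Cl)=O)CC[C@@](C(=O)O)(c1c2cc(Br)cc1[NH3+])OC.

Hydrogens are implicit in SMILES; fill each atom to its normal valence:
  4 × C (aromatic): no H
  3 × C: no H
  3 × O: no H
  2 × C: 2 H each → 4
  2 × C (aromatic): 1 H each → 2
  1 × Br: no H
  1 × C: 3 H
  1 × C: 1 H
  1 × Cl: no H
  1 × N (charge +1): 3 H
  1 × O: 1 H
  Total hydrogens = 14.

14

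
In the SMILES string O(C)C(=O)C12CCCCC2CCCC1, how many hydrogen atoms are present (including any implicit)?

20

Hydrogens are implicit in SMILES; fill each atom to its normal valence:
  8 × C: 2 H each → 16
  2 × C: no H
  2 × O: no H
  1 × C: 3 H
  1 × C: 1 H
  Total hydrogens = 20.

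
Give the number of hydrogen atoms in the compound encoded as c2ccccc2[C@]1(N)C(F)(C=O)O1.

8

Hydrogens are implicit in SMILES; fill each atom to its normal valence:
  5 × C (aromatic): 1 H each → 5
  2 × C: no H
  2 × O: no H
  1 × C: 1 H
  1 × C (aromatic): no H
  1 × F: no H
  1 × N: 2 H
  Total hydrogens = 8.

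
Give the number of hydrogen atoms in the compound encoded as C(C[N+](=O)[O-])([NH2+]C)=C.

9

Hydrogens are implicit in SMILES; fill each atom to its normal valence:
  2 × C: 2 H each → 4
  1 × C: 3 H
  1 × C: no H
  1 × N (charge +1): 2 H
  1 × N (charge +1): no H
  1 × O: no H
  1 × O (charge -1): no H
  Total hydrogens = 9.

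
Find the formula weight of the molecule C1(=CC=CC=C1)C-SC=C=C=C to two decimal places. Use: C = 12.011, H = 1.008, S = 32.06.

174.26

Molecular formula: C11H10S.
M = 11×12.011 + 10×1.008 + 1×32.06 = 174.26 g/mol.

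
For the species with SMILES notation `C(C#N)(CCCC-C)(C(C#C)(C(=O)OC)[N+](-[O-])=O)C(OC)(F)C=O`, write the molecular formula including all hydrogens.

Heavy atoms from the SMILES: 15 C, 1 F, 2 N, 6 O.
Implicit hydrogens by atom environment:
  6 × C: no H
  5 × O: no H
  4 × C: 2 H each → 8
  3 × C: 3 H each → 9
  2 × C: 1 H each → 2
  1 × F: no H
  1 × N (charge +1): no H
  1 × N: no H
  1 × O (charge -1): no H
  Total hydrogens = 19.
Molecular formula: C15H19FN2O6

C15H19FN2O6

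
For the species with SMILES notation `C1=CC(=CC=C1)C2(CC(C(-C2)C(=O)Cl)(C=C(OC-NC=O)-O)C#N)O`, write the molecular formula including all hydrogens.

C17H17ClN2O5

Heavy atoms from the SMILES: 17 C, 1 Cl, 2 N, 5 O.
Implicit hydrogens by atom environment:
  5 × C (aromatic): 1 H each → 5
  5 × C: no H
  3 × C: 2 H each → 6
  3 × C: 1 H each → 3
  3 × O: no H
  2 × O: 1 H each → 2
  1 × C (aromatic): no H
  1 × Cl: no H
  1 × N: 1 H
  1 × N: no H
  Total hydrogens = 17.
Molecular formula: C17H17ClN2O5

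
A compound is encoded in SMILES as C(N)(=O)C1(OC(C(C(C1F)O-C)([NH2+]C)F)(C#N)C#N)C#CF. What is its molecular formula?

C12H12F3N4O3+

Heavy atoms from the SMILES: 12 C, 3 F, 4 N, 3 O.
Implicit hydrogens by atom environment:
  8 × C: no H
  3 × F: no H
  3 × O: no H
  2 × C: 3 H each → 6
  2 × C: 1 H each → 2
  2 × N: no H
  1 × N (charge +1): 2 H
  1 × N: 2 H
  Total hydrogens = 12.
Net charge +1.
Molecular formula: C12H12F3N4O3+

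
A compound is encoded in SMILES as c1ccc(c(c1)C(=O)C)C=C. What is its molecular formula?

Heavy atoms from the SMILES: 10 C, 1 O.
Implicit hydrogens by atom environment:
  4 × C (aromatic): 1 H each → 4
  2 × C (aromatic): no H
  1 × C: 3 H
  1 × C: 2 H
  1 × C: 1 H
  1 × C: no H
  1 × O: no H
  Total hydrogens = 10.
Molecular formula: C10H10O

C10H10O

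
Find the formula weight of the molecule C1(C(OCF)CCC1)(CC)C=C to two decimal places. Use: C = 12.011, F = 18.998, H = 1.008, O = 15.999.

Molecular formula: C10H17FO.
M = 10×12.011 + 1×18.998 + 17×1.008 + 1×15.999 = 172.24 g/mol.

172.24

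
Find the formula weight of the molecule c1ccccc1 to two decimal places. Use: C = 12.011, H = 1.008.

Molecular formula: C6H6.
M = 6×12.011 + 6×1.008 = 78.11 g/mol.

78.11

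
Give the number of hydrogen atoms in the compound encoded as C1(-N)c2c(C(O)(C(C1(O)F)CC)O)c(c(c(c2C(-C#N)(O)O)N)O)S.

Hydrogens are implicit in SMILES; fill each atom to its normal valence:
  6 × C (aromatic): no H
  6 × O: 1 H each → 6
  4 × C: no H
  2 × C: 1 H each → 2
  2 × N: 2 H each → 4
  1 × C: 3 H
  1 × C: 2 H
  1 × F: no H
  1 × N: no H
  1 × S: 1 H
  Total hydrogens = 18.

18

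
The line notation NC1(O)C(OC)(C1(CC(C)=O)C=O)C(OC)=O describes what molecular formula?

Heavy atoms from the SMILES: 10 C, 1 N, 6 O.
Implicit hydrogens by atom environment:
  5 × C: no H
  5 × O: no H
  3 × C: 3 H each → 9
  1 × C: 2 H
  1 × C: 1 H
  1 × N: 2 H
  1 × O: 1 H
  Total hydrogens = 15.
Molecular formula: C10H15NO6

C10H15NO6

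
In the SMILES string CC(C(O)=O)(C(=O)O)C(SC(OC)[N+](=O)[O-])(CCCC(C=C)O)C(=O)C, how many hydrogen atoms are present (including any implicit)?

Hydrogens are implicit in SMILES; fill each atom to its normal valence:
  5 × C: no H
  5 × O: no H
  4 × C: 2 H each → 8
  3 × C: 3 H each → 9
  3 × C: 1 H each → 3
  3 × O: 1 H each → 3
  1 × N (charge +1): no H
  1 × O (charge -1): no H
  1 × S: no H
  Total hydrogens = 23.

23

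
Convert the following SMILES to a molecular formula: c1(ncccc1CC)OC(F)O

C8H10FNO2

Heavy atoms from the SMILES: 8 C, 1 F, 1 N, 2 O.
Implicit hydrogens by atom environment:
  3 × C (aromatic): 1 H each → 3
  2 × C (aromatic): no H
  1 × C: 3 H
  1 × C: 2 H
  1 × C: 1 H
  1 × F: no H
  1 × N (aromatic): no H
  1 × O: 1 H
  1 × O: no H
  Total hydrogens = 10.
Molecular formula: C8H10FNO2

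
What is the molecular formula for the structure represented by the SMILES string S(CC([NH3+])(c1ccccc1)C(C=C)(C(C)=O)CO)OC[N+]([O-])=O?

Heavy atoms from the SMILES: 15 C, 2 N, 5 O, 1 S.
Implicit hydrogens by atom environment:
  5 × C (aromatic): 1 H each → 5
  4 × C: 2 H each → 8
  3 × C: no H
  3 × O: no H
  1 × C: 3 H
  1 × C: 1 H
  1 × C (aromatic): no H
  1 × N (charge +1): 3 H
  1 × N (charge +1): no H
  1 × O: 1 H
  1 × O (charge -1): no H
  1 × S: no H
  Total hydrogens = 21.
Net charge +1.
Molecular formula: C15H21N2O5S+

C15H21N2O5S+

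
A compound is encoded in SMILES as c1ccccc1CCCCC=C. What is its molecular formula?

C12H16

Heavy atoms from the SMILES: 12 C.
Implicit hydrogens by atom environment:
  5 × C: 2 H each → 10
  5 × C (aromatic): 1 H each → 5
  1 × C: 1 H
  1 × C (aromatic): no H
  Total hydrogens = 16.
Molecular formula: C12H16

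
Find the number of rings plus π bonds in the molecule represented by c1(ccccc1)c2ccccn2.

8

Molecular formula from the SMILES: C11H9N.
DoU = (2C + 2 + N − H − X)/2 = (2·11 + 2 + 1 − 9 − 0)/2 = 16/2 = 8.
(Structurally: 2 ring(s) + 6 π bond(s) = 8.)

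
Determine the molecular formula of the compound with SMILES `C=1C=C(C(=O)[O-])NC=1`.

Heavy atoms from the SMILES: 5 C, 1 N, 2 O.
Implicit hydrogens by atom environment:
  3 × C (aromatic): 1 H each → 3
  1 × C (aromatic): no H
  1 × C: no H
  1 × N (aromatic): 1 H
  1 × O: no H
  1 × O (charge -1): no H
  Total hydrogens = 4.
Net charge -1.
Molecular formula: C5H4NO2-

C5H4NO2-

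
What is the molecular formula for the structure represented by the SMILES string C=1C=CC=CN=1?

Heavy atoms from the SMILES: 5 C, 1 N.
Implicit hydrogens by atom environment:
  5 × C (aromatic): 1 H each → 5
  1 × N (aromatic): no H
  Total hydrogens = 5.
Molecular formula: C5H5N

C5H5N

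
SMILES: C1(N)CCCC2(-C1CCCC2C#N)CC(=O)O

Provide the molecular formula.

Heavy atoms from the SMILES: 13 C, 2 N, 2 O.
Implicit hydrogens by atom environment:
  7 × C: 2 H each → 14
  3 × C: 1 H each → 3
  3 × C: no H
  1 × N: 2 H
  1 × N: no H
  1 × O: 1 H
  1 × O: no H
  Total hydrogens = 20.
Molecular formula: C13H20N2O2

C13H20N2O2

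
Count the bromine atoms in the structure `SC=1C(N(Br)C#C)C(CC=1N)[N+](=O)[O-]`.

1

The symbol for bromine appears 1 time in the SMILES.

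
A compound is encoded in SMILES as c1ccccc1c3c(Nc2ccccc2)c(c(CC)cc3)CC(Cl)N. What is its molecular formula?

C22H23ClN2

Heavy atoms from the SMILES: 22 C, 1 Cl, 2 N.
Implicit hydrogens by atom environment:
  12 × C (aromatic): 1 H each → 12
  6 × C (aromatic): no H
  2 × C: 2 H each → 4
  1 × C: 3 H
  1 × C: 1 H
  1 × Cl: no H
  1 × N: 2 H
  1 × N: 1 H
  Total hydrogens = 23.
Molecular formula: C22H23ClN2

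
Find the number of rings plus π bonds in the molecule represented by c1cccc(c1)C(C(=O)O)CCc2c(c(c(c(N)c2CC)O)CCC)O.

9

Molecular formula from the SMILES: C21H27NO4.
DoU = (2C + 2 + N − H − X)/2 = (2·21 + 2 + 1 − 27 − 0)/2 = 18/2 = 9.
(Structurally: 2 ring(s) + 7 π bond(s) = 9.)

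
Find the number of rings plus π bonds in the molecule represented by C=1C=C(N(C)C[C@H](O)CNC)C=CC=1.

Molecular formula from the SMILES: C11H18N2O.
DoU = (2C + 2 + N − H − X)/2 = (2·11 + 2 + 2 − 18 − 0)/2 = 8/2 = 4.
(Structurally: 1 ring(s) + 3 π bond(s) = 4.)

4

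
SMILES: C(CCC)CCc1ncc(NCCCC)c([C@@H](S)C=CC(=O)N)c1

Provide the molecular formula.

C19H31N3OS

Heavy atoms from the SMILES: 19 C, 3 N, 1 O, 1 S.
Implicit hydrogens by atom environment:
  8 × C: 2 H each → 16
  3 × C: 1 H each → 3
  3 × C (aromatic): no H
  2 × C: 3 H each → 6
  2 × C (aromatic): 1 H each → 2
  1 × C: no H
  1 × N: 2 H
  1 × N: 1 H
  1 × N (aromatic): no H
  1 × O: no H
  1 × S: 1 H
  Total hydrogens = 31.
Molecular formula: C19H31N3OS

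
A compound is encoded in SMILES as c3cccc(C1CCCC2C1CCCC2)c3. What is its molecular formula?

C16H22

Heavy atoms from the SMILES: 16 C.
Implicit hydrogens by atom environment:
  7 × C: 2 H each → 14
  5 × C (aromatic): 1 H each → 5
  3 × C: 1 H each → 3
  1 × C (aromatic): no H
  Total hydrogens = 22.
Molecular formula: C16H22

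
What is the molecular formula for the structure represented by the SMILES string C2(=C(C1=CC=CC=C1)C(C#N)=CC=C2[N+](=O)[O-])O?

C13H8N2O3

Heavy atoms from the SMILES: 13 C, 2 N, 3 O.
Implicit hydrogens by atom environment:
  7 × C (aromatic): 1 H each → 7
  5 × C (aromatic): no H
  1 × C: no H
  1 × N (charge +1): no H
  1 × N: no H
  1 × O: 1 H
  1 × O: no H
  1 × O (charge -1): no H
  Total hydrogens = 8.
Molecular formula: C13H8N2O3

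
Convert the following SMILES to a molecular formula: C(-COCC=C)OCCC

Heavy atoms from the SMILES: 8 C, 2 O.
Implicit hydrogens by atom environment:
  6 × C: 2 H each → 12
  2 × O: no H
  1 × C: 3 H
  1 × C: 1 H
  Total hydrogens = 16.
Molecular formula: C8H16O2

C8H16O2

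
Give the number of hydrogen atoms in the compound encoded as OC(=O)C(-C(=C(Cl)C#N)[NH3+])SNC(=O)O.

7

Hydrogens are implicit in SMILES; fill each atom to its normal valence:
  5 × C: no H
  2 × O: 1 H each → 2
  2 × O: no H
  1 × C: 1 H
  1 × Cl: no H
  1 × N (charge +1): 3 H
  1 × N: 1 H
  1 × N: no H
  1 × S: no H
  Total hydrogens = 7.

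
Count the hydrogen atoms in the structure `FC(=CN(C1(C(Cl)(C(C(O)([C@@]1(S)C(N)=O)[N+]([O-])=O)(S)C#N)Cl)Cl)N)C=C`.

Hydrogens are implicit in SMILES; fill each atom to its normal valence:
  8 × C: no H
  3 × Cl: no H
  2 × C: 1 H each → 2
  2 × N: 2 H each → 4
  2 × N: no H
  2 × O: no H
  2 × S: 1 H each → 2
  1 × C: 2 H
  1 × F: no H
  1 × N (charge +1): no H
  1 × O: 1 H
  1 × O (charge -1): no H
  Total hydrogens = 11.

11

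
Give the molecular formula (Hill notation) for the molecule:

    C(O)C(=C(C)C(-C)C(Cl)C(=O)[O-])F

C8H11ClFO3-

Heavy atoms from the SMILES: 8 C, 1 Cl, 1 F, 3 O.
Implicit hydrogens by atom environment:
  3 × C: no H
  2 × C: 3 H each → 6
  2 × C: 1 H each → 2
  1 × C: 2 H
  1 × Cl: no H
  1 × F: no H
  1 × O: 1 H
  1 × O: no H
  1 × O (charge -1): no H
  Total hydrogens = 11.
Net charge -1.
Molecular formula: C8H11ClFO3-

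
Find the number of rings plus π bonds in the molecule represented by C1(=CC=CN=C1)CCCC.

Molecular formula from the SMILES: C9H13N.
DoU = (2C + 2 + N − H − X)/2 = (2·9 + 2 + 1 − 13 − 0)/2 = 8/2 = 4.
(Structurally: 1 ring(s) + 3 π bond(s) = 4.)

4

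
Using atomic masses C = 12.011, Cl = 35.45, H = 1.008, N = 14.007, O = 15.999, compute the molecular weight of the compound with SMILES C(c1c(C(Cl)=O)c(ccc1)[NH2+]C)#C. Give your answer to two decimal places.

Molecular formula: C10H9ClNO+.
M = 10×12.011 + 1×35.45 + 9×1.008 + 1×14.007 + 1×15.999 = 194.64 g/mol.

194.64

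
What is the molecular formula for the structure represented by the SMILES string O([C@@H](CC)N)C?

C4H11NO

Heavy atoms from the SMILES: 4 C, 1 N, 1 O.
Implicit hydrogens by atom environment:
  2 × C: 3 H each → 6
  1 × C: 2 H
  1 × C: 1 H
  1 × N: 2 H
  1 × O: no H
  Total hydrogens = 11.
Molecular formula: C4H11NO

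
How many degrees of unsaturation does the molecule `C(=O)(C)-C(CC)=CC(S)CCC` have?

Molecular formula from the SMILES: C10H18OS.
DoU = (2C + 2 + N − H − X)/2 = (2·10 + 2 + 0 − 18 − 0)/2 = 4/2 = 2.
(Structurally: 0 ring(s) + 2 π bond(s) = 2.)

2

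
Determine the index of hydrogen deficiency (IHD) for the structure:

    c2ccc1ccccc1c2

Molecular formula from the SMILES: C10H8.
DoU = (2C + 2 + N − H − X)/2 = (2·10 + 2 + 0 − 8 − 0)/2 = 14/2 = 7.
(Structurally: 2 ring(s) + 5 π bond(s) = 7.)

7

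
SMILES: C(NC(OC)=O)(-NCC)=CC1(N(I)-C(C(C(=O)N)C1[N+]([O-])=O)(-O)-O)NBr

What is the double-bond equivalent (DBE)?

5

Molecular formula from the SMILES: C11H18BrIN6O7.
DoU = (2C + 2 + N − H − X)/2 = (2·11 + 2 + 6 − 18 − 2)/2 = 10/2 = 5.
(Structurally: 1 ring(s) + 4 π bond(s) = 5.)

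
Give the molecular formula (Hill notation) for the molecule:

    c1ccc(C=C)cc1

C8H8

Heavy atoms from the SMILES: 8 C.
Implicit hydrogens by atom environment:
  5 × C (aromatic): 1 H each → 5
  1 × C: 2 H
  1 × C: 1 H
  1 × C (aromatic): no H
  Total hydrogens = 8.
Molecular formula: C8H8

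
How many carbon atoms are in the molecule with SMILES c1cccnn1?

The symbol for carbon appears 4 times in the SMILES. Lowercase c denotes aromatic carbon and counts toward C.

4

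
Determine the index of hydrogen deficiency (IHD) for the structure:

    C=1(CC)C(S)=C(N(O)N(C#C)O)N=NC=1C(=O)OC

Molecular formula from the SMILES: C10H12N4O4S.
DoU = (2C + 2 + N − H − X)/2 = (2·10 + 2 + 4 − 12 − 0)/2 = 14/2 = 7.
(Structurally: 1 ring(s) + 6 π bond(s) = 7.)

7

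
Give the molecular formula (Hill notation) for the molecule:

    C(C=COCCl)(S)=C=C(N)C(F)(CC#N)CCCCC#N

C14H17ClFN3OS

Heavy atoms from the SMILES: 14 C, 1 Cl, 1 F, 3 N, 1 O, 1 S.
Implicit hydrogens by atom environment:
  6 × C: 2 H each → 12
  6 × C: no H
  2 × C: 1 H each → 2
  2 × N: no H
  1 × Cl: no H
  1 × F: no H
  1 × N: 2 H
  1 × O: no H
  1 × S: 1 H
  Total hydrogens = 17.
Molecular formula: C14H17ClFN3OS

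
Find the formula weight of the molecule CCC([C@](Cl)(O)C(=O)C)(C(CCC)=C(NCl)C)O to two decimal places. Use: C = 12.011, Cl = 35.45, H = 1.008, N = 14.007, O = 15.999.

Molecular formula: C12H21Cl2NO3.
M = 12×12.011 + 2×35.45 + 21×1.008 + 1×14.007 + 3×15.999 = 298.20 g/mol.

298.20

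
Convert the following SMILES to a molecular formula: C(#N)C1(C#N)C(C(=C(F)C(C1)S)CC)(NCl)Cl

C10H10Cl2FN3S

Heavy atoms from the SMILES: 10 C, 2 Cl, 1 F, 3 N, 1 S.
Implicit hydrogens by atom environment:
  6 × C: no H
  2 × C: 2 H each → 4
  2 × Cl: no H
  2 × N: no H
  1 × C: 3 H
  1 × C: 1 H
  1 × F: no H
  1 × N: 1 H
  1 × S: 1 H
  Total hydrogens = 10.
Molecular formula: C10H10Cl2FN3S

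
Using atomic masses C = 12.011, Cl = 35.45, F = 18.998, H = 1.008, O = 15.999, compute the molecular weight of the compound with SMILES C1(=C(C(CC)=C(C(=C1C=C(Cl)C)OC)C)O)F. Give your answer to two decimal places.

Molecular formula: C13H16ClFO2.
M = 13×12.011 + 1×35.45 + 1×18.998 + 16×1.008 + 2×15.999 = 258.72 g/mol.

258.72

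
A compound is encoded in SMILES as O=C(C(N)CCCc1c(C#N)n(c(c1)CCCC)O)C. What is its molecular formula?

Heavy atoms from the SMILES: 15 C, 3 N, 2 O.
Implicit hydrogens by atom environment:
  6 × C: 2 H each → 12
  3 × C (aromatic): no H
  2 × C: 3 H each → 6
  2 × C: no H
  1 × C (aromatic): 1 H
  1 × C: 1 H
  1 × N: 2 H
  1 × N (aromatic): no H
  1 × N: no H
  1 × O: 1 H
  1 × O: no H
  Total hydrogens = 23.
Molecular formula: C15H23N3O2

C15H23N3O2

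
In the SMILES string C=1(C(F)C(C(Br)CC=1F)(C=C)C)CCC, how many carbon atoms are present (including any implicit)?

12

The symbol for carbon appears 12 times in the SMILES.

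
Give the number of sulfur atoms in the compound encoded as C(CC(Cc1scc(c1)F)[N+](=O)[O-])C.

The symbol for sulfur appears 1 time in the SMILES.

1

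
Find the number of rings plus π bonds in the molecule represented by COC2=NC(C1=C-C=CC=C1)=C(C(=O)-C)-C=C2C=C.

10

Molecular formula from the SMILES: C16H15NO2.
DoU = (2C + 2 + N − H − X)/2 = (2·16 + 2 + 1 − 15 − 0)/2 = 20/2 = 10.
(Structurally: 2 ring(s) + 8 π bond(s) = 10.)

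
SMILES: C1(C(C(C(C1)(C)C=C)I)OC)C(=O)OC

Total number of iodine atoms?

The symbol for iodine appears 1 time in the SMILES.

1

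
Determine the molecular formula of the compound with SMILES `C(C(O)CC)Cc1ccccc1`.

C11H16O

Heavy atoms from the SMILES: 11 C, 1 O.
Implicit hydrogens by atom environment:
  5 × C (aromatic): 1 H each → 5
  3 × C: 2 H each → 6
  1 × C: 3 H
  1 × C: 1 H
  1 × C (aromatic): no H
  1 × O: 1 H
  Total hydrogens = 16.
Molecular formula: C11H16O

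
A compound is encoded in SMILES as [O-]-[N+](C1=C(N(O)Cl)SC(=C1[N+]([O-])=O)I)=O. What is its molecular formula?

C4HClIN3O5S

Heavy atoms from the SMILES: 4 C, 1 Cl, 1 I, 3 N, 5 O, 1 S.
Implicit hydrogens by atom environment:
  4 × C (aromatic): no H
  2 × N (charge +1): no H
  2 × O: no H
  2 × O (charge -1): no H
  1 × Cl: no H
  1 × I: no H
  1 × N: no H
  1 × O: 1 H
  1 × S (aromatic): no H
  Total hydrogens = 1.
Molecular formula: C4HClIN3O5S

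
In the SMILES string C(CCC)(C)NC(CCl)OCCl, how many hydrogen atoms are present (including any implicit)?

17

Hydrogens are implicit in SMILES; fill each atom to its normal valence:
  4 × C: 2 H each → 8
  2 × C: 3 H each → 6
  2 × C: 1 H each → 2
  2 × Cl: no H
  1 × N: 1 H
  1 × O: no H
  Total hydrogens = 17.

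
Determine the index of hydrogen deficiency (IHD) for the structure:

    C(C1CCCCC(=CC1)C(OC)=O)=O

4

Molecular formula from the SMILES: C11H16O3.
DoU = (2C + 2 + N − H − X)/2 = (2·11 + 2 + 0 − 16 − 0)/2 = 8/2 = 4.
(Structurally: 1 ring(s) + 3 π bond(s) = 4.)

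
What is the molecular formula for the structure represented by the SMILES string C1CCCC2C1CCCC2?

C10H18

Heavy atoms from the SMILES: 10 C.
Implicit hydrogens by atom environment:
  8 × C: 2 H each → 16
  2 × C: 1 H each → 2
  Total hydrogens = 18.
Molecular formula: C10H18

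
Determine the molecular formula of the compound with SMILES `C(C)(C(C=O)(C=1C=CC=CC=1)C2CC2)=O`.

Heavy atoms from the SMILES: 13 C, 2 O.
Implicit hydrogens by atom environment:
  5 × C (aromatic): 1 H each → 5
  2 × C: 2 H each → 4
  2 × C: 1 H each → 2
  2 × C: no H
  2 × O: no H
  1 × C: 3 H
  1 × C (aromatic): no H
  Total hydrogens = 14.
Molecular formula: C13H14O2

C13H14O2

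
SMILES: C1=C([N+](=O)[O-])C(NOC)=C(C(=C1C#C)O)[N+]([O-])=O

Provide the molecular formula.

C9H7N3O6

Heavy atoms from the SMILES: 9 C, 3 N, 6 O.
Implicit hydrogens by atom environment:
  5 × C (aromatic): no H
  3 × O: no H
  2 × N (charge +1): no H
  2 × O (charge -1): no H
  1 × C: 3 H
  1 × C (aromatic): 1 H
  1 × C: 1 H
  1 × C: no H
  1 × N: 1 H
  1 × O: 1 H
  Total hydrogens = 7.
Molecular formula: C9H7N3O6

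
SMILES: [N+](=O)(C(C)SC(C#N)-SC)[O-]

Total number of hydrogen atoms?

8

Hydrogens are implicit in SMILES; fill each atom to its normal valence:
  2 × C: 3 H each → 6
  2 × C: 1 H each → 2
  2 × S: no H
  1 × C: no H
  1 × N (charge +1): no H
  1 × N: no H
  1 × O: no H
  1 × O (charge -1): no H
  Total hydrogens = 8.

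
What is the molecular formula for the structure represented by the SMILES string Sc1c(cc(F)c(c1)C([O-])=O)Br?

Heavy atoms from the SMILES: 1 Br, 7 C, 1 F, 2 O, 1 S.
Implicit hydrogens by atom environment:
  4 × C (aromatic): no H
  2 × C (aromatic): 1 H each → 2
  1 × Br: no H
  1 × C: no H
  1 × F: no H
  1 × O: no H
  1 × O (charge -1): no H
  1 × S: 1 H
  Total hydrogens = 3.
Net charge -1.
Molecular formula: C7H3BrFO2S-

C7H3BrFO2S-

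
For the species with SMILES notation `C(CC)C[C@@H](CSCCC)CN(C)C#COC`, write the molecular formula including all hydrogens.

C14H27NOS

Heavy atoms from the SMILES: 14 C, 1 N, 1 O, 1 S.
Implicit hydrogens by atom environment:
  7 × C: 2 H each → 14
  4 × C: 3 H each → 12
  2 × C: no H
  1 × C: 1 H
  1 × N: no H
  1 × O: no H
  1 × S: no H
  Total hydrogens = 27.
Molecular formula: C14H27NOS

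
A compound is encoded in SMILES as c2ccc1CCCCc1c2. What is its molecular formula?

C10H12

Heavy atoms from the SMILES: 10 C.
Implicit hydrogens by atom environment:
  4 × C: 2 H each → 8
  4 × C (aromatic): 1 H each → 4
  2 × C (aromatic): no H
  Total hydrogens = 12.
Molecular formula: C10H12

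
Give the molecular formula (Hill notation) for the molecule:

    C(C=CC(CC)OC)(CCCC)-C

C12H24O

Heavy atoms from the SMILES: 12 C, 1 O.
Implicit hydrogens by atom environment:
  4 × C: 3 H each → 12
  4 × C: 2 H each → 8
  4 × C: 1 H each → 4
  1 × O: no H
  Total hydrogens = 24.
Molecular formula: C12H24O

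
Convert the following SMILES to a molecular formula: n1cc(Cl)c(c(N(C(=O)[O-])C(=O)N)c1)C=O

Heavy atoms from the SMILES: 8 C, 1 Cl, 3 N, 4 O.
Implicit hydrogens by atom environment:
  3 × C (aromatic): no H
  3 × O: no H
  2 × C (aromatic): 1 H each → 2
  2 × C: no H
  1 × C: 1 H
  1 × Cl: no H
  1 × N: 2 H
  1 × N (aromatic): no H
  1 × N: no H
  1 × O (charge -1): no H
  Total hydrogens = 5.
Net charge -1.
Molecular formula: C8H5ClN3O4-

C8H5ClN3O4-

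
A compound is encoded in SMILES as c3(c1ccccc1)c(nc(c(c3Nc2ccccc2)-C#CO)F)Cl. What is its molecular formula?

C19H12ClFN2O

Heavy atoms from the SMILES: 19 C, 1 Cl, 1 F, 2 N, 1 O.
Implicit hydrogens by atom environment:
  10 × C (aromatic): 1 H each → 10
  7 × C (aromatic): no H
  2 × C: no H
  1 × Cl: no H
  1 × F: no H
  1 × N: 1 H
  1 × N (aromatic): no H
  1 × O: 1 H
  Total hydrogens = 12.
Molecular formula: C19H12ClFN2O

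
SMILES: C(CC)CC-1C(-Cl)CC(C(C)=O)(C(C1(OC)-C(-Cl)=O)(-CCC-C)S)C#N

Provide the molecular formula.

C19H29Cl2NO3S

Heavy atoms from the SMILES: 19 C, 2 Cl, 1 N, 3 O, 1 S.
Implicit hydrogens by atom environment:
  7 × C: 2 H each → 14
  6 × C: no H
  4 × C: 3 H each → 12
  3 × O: no H
  2 × C: 1 H each → 2
  2 × Cl: no H
  1 × N: no H
  1 × S: 1 H
  Total hydrogens = 29.
Molecular formula: C19H29Cl2NO3S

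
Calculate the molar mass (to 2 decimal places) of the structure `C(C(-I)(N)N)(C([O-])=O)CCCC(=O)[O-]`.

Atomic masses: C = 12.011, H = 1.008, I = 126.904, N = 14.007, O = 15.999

314.08

Molecular formula: [C7H11IN2O4]2-.
M = 7×12.011 + 11×1.008 + 1×126.904 + 2×14.007 + 4×15.999 = 314.08 g/mol.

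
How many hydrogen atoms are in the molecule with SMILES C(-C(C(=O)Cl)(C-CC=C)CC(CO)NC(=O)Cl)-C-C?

21

Hydrogens are implicit in SMILES; fill each atom to its normal valence:
  7 × C: 2 H each → 14
  3 × C: no H
  2 × C: 1 H each → 2
  2 × Cl: no H
  2 × O: no H
  1 × C: 3 H
  1 × N: 1 H
  1 × O: 1 H
  Total hydrogens = 21.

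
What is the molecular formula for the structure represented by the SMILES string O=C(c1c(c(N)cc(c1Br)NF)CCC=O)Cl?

Heavy atoms from the SMILES: 1 Br, 10 C, 1 Cl, 1 F, 2 N, 2 O.
Implicit hydrogens by atom environment:
  5 × C (aromatic): no H
  2 × C: 2 H each → 4
  2 × O: no H
  1 × Br: no H
  1 × C (aromatic): 1 H
  1 × C: 1 H
  1 × C: no H
  1 × Cl: no H
  1 × F: no H
  1 × N: 2 H
  1 × N: 1 H
  Total hydrogens = 9.
Molecular formula: C10H9BrClFN2O2

C10H9BrClFN2O2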